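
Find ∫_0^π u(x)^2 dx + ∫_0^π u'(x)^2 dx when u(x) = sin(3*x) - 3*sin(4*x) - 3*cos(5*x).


||u||_{H^1(0,π)}^2 = -416 + 397*π/2

u'(x) = 15*sin(5*x) + 3*cos(3*x) - 12*cos(4*x).
Expand u² and (u')² and integrate term by term on (0, π), using: for integers n ≥ 1, ∫_0^π sin²(nx) dx = ∫_0^π cos²(nx) dx = π/2; for n ≠ n', ∫_0^π sin(nx)sin(n'x) dx = ∫_0^π cos(nx)cos(n'x) dx = 0; and by product-to-sum, ∫_0^π sin(nx)cos(n'x) dx = ½∫_0^π [sin((n+n')x) + sin((n−n')x)] dx, which is 0 when n+n' is even and 2n/(n²−n'²) when n+n' is odd (it need not vanish on (0, π)).
  u² squared terms: (-3)²·∫cos(5x)² dx = 9·π/2 = 9*π/2;  (-3)²·∫sin(4x)² dx = 9·π/2 = 9*π/2;  (1)²·∫sin(3x)² dx = 1·π/2 = π/2.
  u² cross terms: 2·(-3)·(-3)·∫cos(5x)·sin(4x) dx = 18·(-8/9) = -16;  2·(-3)·(1)·∫cos(5x)·sin(3x) dx = -6·(0) = 0;  2·(-3)·(1)·∫sin(4x)·sin(3x) dx = -6·(0) = 0.
  So ∫_0^π u² dx = 9*π/2 + 9*π/2 + π/2 − 16 + 0 + 0 = -16 + 19*π/2.
  (u')² squared terms: (-12)²·∫cos(4x)² dx = 144·π/2 = 72*π;  (3)²·∫cos(3x)² dx = 9·π/2 = 9*π/2;  (15)²·∫sin(5x)² dx = 225·π/2 = 225*π/2.
  (u')² cross terms: 2·(-12)·(3)·∫cos(4x)·cos(3x) dx = -72·(0) = 0;  2·(-12)·(15)·∫cos(4x)·sin(5x) dx = -360·(10/9) = -400;  2·(3)·(15)·∫cos(3x)·sin(5x) dx = 90·(0) = 0.
  So ∫_0^π (u')² dx = 72*π + 9*π/2 + 225*π/2 + 0 − 400 + 0 = -400 + 189*π.
||u||_{H^1}^2 = (-16 + 19*π/2) + (-400 + 189*π) = -416 + 397*π/2.


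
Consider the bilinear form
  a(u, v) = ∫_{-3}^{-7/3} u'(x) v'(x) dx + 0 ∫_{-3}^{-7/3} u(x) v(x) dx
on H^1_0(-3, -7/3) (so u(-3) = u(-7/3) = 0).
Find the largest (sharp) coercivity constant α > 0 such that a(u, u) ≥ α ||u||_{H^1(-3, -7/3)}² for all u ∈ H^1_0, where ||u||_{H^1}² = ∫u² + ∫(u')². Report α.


α = 9*π^2/(4 + 9*π^2)

Coercivity of a(·,·) on H^1_0(-3, -7/3) means a(u, u) ≥ α ||u||_{H^1}² for every u ∈ H^1_0.
The interval has length L = 2/3, and Poincaré/coercivity depend only on L. Here a(u, u) = ∫(u')² + (0)·∫u².
Here c = 0, so a(u,u) = ∫(u')² alone. The condition a(u,u) ≥ α||u||_{H^1}² reads (1−α)∫(u')² ≥ (α−c)∫u². Any admissible α is ≤ 1 (rapidly oscillating u have ∫u²/∫(u')² → 0), and α = 1 would force 0 ≥ (1−c)∫u², impossible since c < 1; so 1−α > 0. By the sharp Poincaré inequality on H^1_0 of an interval of length L, ∫(u')² ≥ (π/L)²∫u² with equality for the first sine mode sin(π(x−x₀)/L) (x₀ the left endpoint), so the inequality holds for all u iff (1−α)(π/L)² ≥ α − c, i.e. α ≤ ((π/L)² + c)/((π/L)² + 1) = (1 + c(L/π)²)/(1 + (L/π)²). (Direct route, valid since c ≤ 0: Poincaré gives c∫u² ≥ c(L/π)²∫(u')², so a(u,u) ≥ (1 + c(L/π)²)∫(u')², while ||u||_{H^1}² ≤ (1 + (L/π)²)∫(u')²; dividing yields the same α.) With (π/L)² = 9*π^2/4 and c = 0, the largest admissible constant is α = ((π/L)² + c)/((π/L)² + 1).
Simplifying, α = 9*π^2/(4 + 9*π^2).


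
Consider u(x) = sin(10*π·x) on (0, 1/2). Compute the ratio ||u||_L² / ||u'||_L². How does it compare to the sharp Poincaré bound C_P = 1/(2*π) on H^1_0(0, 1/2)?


||u||_L² / ||u'||_L² = 1/(10*π) < C_P = 1/(2*π).

u(x) = sin(10*π·x), so u'(x) = 10*π*cos(10*π*x).
Writing u(x) = A·sin(kπx/L) with A = 1 and k = 5, use ∫_0^L sin²(kπx/L) dx = L/2 and ∫_0^L cos²(kπx/L) dx = L/2.
u² = 1·sin²(10*π·x) and (u')² = 100*π^2·cos²(10*π·x), and each of sin², cos² integrates to L/2 = 1/4 over (0, 1/2).
∫_0^1/2 u² dx = 1/4, so ||u||_L² = 1/2.
∫_0^1/2 (u')² dx = 25*π^2, so ||u'||_L² = 5*π.
Ratio ||u||_L² / ||u'||_L² = 1/(10*π).
Sharp Poincaré constant on H^1_0(0, 1/2) is C_P = L/π = 1/(2*π), achieved by sin(2*π·x).
This is the k = 5 harmonic; the ratio L/(kπ) is strictly less than C_P = L/π, consistent with the sharp inequality ||u||_L² ≤ C_P ||u'||_L².


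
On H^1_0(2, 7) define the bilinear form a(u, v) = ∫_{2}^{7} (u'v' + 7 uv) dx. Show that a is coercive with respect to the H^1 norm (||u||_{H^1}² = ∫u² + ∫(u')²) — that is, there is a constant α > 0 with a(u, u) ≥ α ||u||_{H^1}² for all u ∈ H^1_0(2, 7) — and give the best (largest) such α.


α = 1

Coercivity of a(·,·) on H^1_0(2, 7) means a(u, u) ≥ α ||u||_{H^1}² for every u ∈ H^1_0.
The interval has length L = 5, and Poincaré/coercivity depend only on L. Here a(u, u) = ∫(u')² + (7)·∫u².
Here c = 7 ≥ 1, so a(u,u) = ∫(u')² + c∫u² ≥ ∫(u')² + ∫u² = ||u||_{H^1}², i.e. α = 1 works. No larger α is possible: a(u,u) ≥ α||u||_{H^1}² means (1−α)∫(u')² ≥ (α−c)∫u², and for the modes u_n = sin(nπ(x−x₀)/L) (x₀ the left endpoint) one has ∫u_n²/∫(u_n')² = (L/(nπ))² → 0, so a(u_n,u_n)/||u_n||_{H^1}² → 1. Hence the optimal constant is α = 1.
Therefore α = 1.


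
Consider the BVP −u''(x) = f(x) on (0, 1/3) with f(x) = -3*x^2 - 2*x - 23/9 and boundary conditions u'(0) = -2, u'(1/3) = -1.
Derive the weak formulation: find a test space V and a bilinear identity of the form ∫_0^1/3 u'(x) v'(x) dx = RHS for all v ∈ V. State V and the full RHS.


V = H^1(0, 1/3) (v unrestricted at boundary; u is determined up to an additive constant); weak form: ∫_0^1/3 u'v' dx = ∫_0^1/3 (-3*x^2 - 2*x - 23/9) v dx − v(1/3) + 2·v(0) for all v ∈ V.

Multiply both sides by a test function v and integrate from 0 to 1/3:
  ∫_0^1/3 −u''(x) v(x) dx = ∫_0^1/3 f(x) v(x) dx.
Integrate the LHS by parts once:
  ∫_0^1/3 −u'' v dx = −[u'(x) v(x)]_0^1/3 + ∫_0^1/3 u'(x) v'(x) dx.
Thus ∫_0^1/3 u'(x) v'(x) dx = ∫_0^1/3 f(x) v(x) dx + [u'(x) v(x)]_0^1/3.
Choose V so that boundary terms are either known or forced to vanish.
u has inhomogeneous Neumann u'(0) = -2, u'(1/3) = -1. [u' v]_0^1/3 = (-1)·v(1/3) − (-2)·v(0) = − v(1/3) + 2·v(0). Take V = H^1(0, 1/3); boundary term becomes part of RHS.
Weak formulation: find u (satisfying any essential BC) such that ∫_0^1/3 u'(x) v'(x) dx = ∫_0^1/3 f v dx − v(1/3) + 2·v(0) for all v ∈ V (Neumann data are natural BCs: they enter the RHS as boundary terms).
Substituting f(x) = -3*x^2 - 2*x - 23/9, the right-hand side is ∫_0^1/3 (-3*x^2 - 2*x - 23/9) v dx − v(1/3) + 2·v(0).
Compatibility check (pure Neumann): taking v ≡ 1 ∈ V gives 0 = ∫_0^1/3 f dx + (-1) − (-2), i.e. ∫_0^1/3 f dx must equal u'(0) − u'(1/3) = -1. Indeed ∫_0^1/3 (-3*x^2 - 2*x - 23/9) dx = -1, so the data are compatible. The solution is then unique only up to an additive constant (fix it e.g. by requiring ∫_0^1/3 u dx = 0).


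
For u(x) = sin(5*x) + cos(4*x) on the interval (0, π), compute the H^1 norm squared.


||u||_{H^1(0,π)}^2 = 340/9 + 43*π/2

u'(x) = -4*sin(4*x) + 5*cos(5*x).
Expand u² and (u')² and integrate term by term on (0, π), using: for integers n ≥ 1, ∫_0^π sin²(nx) dx = ∫_0^π cos²(nx) dx = π/2; for n ≠ n', ∫_0^π sin(nx)sin(n'x) dx = ∫_0^π cos(nx)cos(n'x) dx = 0; and by product-to-sum, ∫_0^π sin(nx)cos(n'x) dx = ½∫_0^π [sin((n+n')x) + sin((n−n')x)] dx, which is 0 when n+n' is even and 2n/(n²−n'²) when n+n' is odd (it need not vanish on (0, π)).
  u² squared terms: (1)²·∫cos(4x)² dx = 1·π/2 = π/2;  (1)²·∫sin(5x)² dx = 1·π/2 = π/2.
  u² cross terms: 2·(1)·(1)·∫cos(4x)·sin(5x) dx = 2·(10/9) = 20/9.
  So ∫_0^π u² dx = π/2 + π/2 + 20/9 = 20/9 + π.
  (u')² squared terms: (-4)²·∫sin(4x)² dx = 16·π/2 = 8*π;  (5)²·∫cos(5x)² dx = 25·π/2 = 25*π/2.
  (u')² cross terms: 2·(-4)·(5)·∫sin(4x)·cos(5x) dx = -40·(-8/9) = 320/9.
  So ∫_0^π (u')² dx = 8*π + 25*π/2 + 320/9 = 320/9 + 41*π/2.
||u||_{H^1}^2 = (20/9 + π) + (320/9 + 41*π/2) = 340/9 + 43*π/2.


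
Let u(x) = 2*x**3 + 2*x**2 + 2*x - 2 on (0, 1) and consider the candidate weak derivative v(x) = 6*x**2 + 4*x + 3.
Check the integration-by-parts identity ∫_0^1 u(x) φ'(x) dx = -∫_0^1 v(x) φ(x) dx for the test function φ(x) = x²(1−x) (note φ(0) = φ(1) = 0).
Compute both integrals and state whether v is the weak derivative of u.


LHS = -17/30, RHS = -13/20. No, v is not the weak derivative of u.

u(x) = 2*x**3 + 2*x**2 + 2*x - 2, classical derivative u'(x) = 6*x**2 + 4*x + 2.
φ(x) = x²(1−x), so φ'(x) = x*(2 - 3*x).
Note φ(0) = φ(1) = 0, so the boundary term u·φ vanishes.
LHS = ∫_0^1 u(x) φ'(x) dx = ∫_0^1 (-6*x^5 - 2*x^4 - 2*x^3 + 10*x^2 - 4*x) dx. Term by term:
  ∫_0^1 -6*x^5 dx = -1;  ∫_0^1 -2*x^4 dx = -2/5;  ∫_0^1 -2*x^3 dx = -1/2;
  ∫_0^1 10*x^2 dx = 10/3;  ∫_0^1 -4*x dx = -2.
Sum: -1 − 2/5 − 1/2 + 10/3 − 2 = -17/30.
So LHS = -17/30.
∫_0^1 v(x) φ(x) dx = ∫_0^1 (-6*x^5 + 2*x^4 + x^3 + 3*x^2) dx. Term by term:
  ∫_0^1 -6*x^5 dx = -1;  ∫_0^1 2*x^4 dx = 2/5;  ∫_0^1 x^3 dx = 1/4;
  ∫_0^1 3*x^2 dx = 1.
Sum: -1 + 2/5 + 1/4 + 1 = 13/20.
So RHS = -∫_0^1 v(x) φ(x) dx = -13/20.
LHS − RHS = 1/12 ≠ 0, so the identity fails.
(For a valid weak derivative the identity must hold for EVERY test function, in particular this one. The failure shows v is NOT the weak derivative of u.)
Correct weak derivative would be u'(x) = 6*x**2 + 4*x + 2.


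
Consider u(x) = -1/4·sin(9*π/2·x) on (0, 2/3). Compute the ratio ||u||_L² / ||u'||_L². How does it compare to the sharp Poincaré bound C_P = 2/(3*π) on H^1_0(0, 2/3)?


||u||_L² / ||u'||_L² = 2/(9*π) < C_P = 2/(3*π).

u(x) = -1/4·sin(9*π/2·x), so u'(x) = -9*π*cos(9*π*x/2)/8.
Writing u(x) = A·sin(kπx/L) with A = -1/4 and k = 3, use ∫_0^L sin²(kπx/L) dx = L/2 and ∫_0^L cos²(kπx/L) dx = L/2.
u² = 1/16·sin²(9*π/2·x) and (u')² = 81*π^2/64·cos²(9*π/2·x), and each of sin², cos² integrates to L/2 = 1/3 over (0, 2/3).
∫_0^2/3 u² dx = 1/48, so ||u||_L² = sqrt(3)/12.
∫_0^2/3 (u')² dx = 27*π^2/64, so ||u'||_L² = 3*sqrt(3)*π/8.
Ratio ||u||_L² / ||u'||_L² = 2/(9*π).
Sharp Poincaré constant on H^1_0(0, 2/3) is C_P = L/π = 2/(3*π), achieved by sin(3*π/2·x).
This is the k = 3 harmonic; the ratio L/(kπ) is strictly less than C_P = L/π, consistent with the sharp inequality ||u||_L² ≤ C_P ||u'||_L².


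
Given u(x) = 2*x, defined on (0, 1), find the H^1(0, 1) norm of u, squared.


||u||_{H^1}^2 = 16/3

The H^1 norm (squared) on an interval (0, L) is
  ||u||_{H^1}^2 = ∫_0^L u(x)^2 dx + ∫_0^L u'(x)^2 dx.
Compute u'(x) = 2.
Then u(x)^2 = 4*x**2 and u'(x)^2 = 4.
Integrate each monomial from 0 to 1 using ∫_0^1 c·x^n dx = c·1^(n+1)/(n+1):
  ∫_0^1 u(x)^2 dx = ∫_0^1 (4*x^2) dx. Term by term:
    ∫_0^1 4*x^2 dx = 4/3.
  ∫_0^1 u'(x)^2 dx = ∫_0^1 (4) dx. Term by term:
    ∫_0^1 4 dx = 4.
Adding: ||u||_{H^1}^2 = 4/3 + 4 = 16/3.


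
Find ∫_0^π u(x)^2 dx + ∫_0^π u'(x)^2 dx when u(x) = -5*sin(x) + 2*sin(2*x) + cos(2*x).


||u||_{H^1(0,π)}^2 = 100/3 + 75*π/2

u'(x) = -2*sin(2*x) - 5*cos(x) + 4*cos(2*x).
Expand u² and (u')² and integrate term by term on (0, π), using: for integers n ≥ 1, ∫_0^π sin²(nx) dx = ∫_0^π cos²(nx) dx = π/2; for n ≠ n', ∫_0^π sin(nx)sin(n'x) dx = ∫_0^π cos(nx)cos(n'x) dx = 0; and by product-to-sum, ∫_0^π sin(nx)cos(n'x) dx = ½∫_0^π [sin((n+n')x) + sin((n−n')x)] dx, which is 0 when n+n' is even and 2n/(n²−n'²) when n+n' is odd (it need not vanish on (0, π)).
  u² squared terms: (-5)²·∫sin(x)² dx = 25·π/2 = 25*π/2;  (2)²·∫sin(2x)² dx = 4·π/2 = 2*π;  (1)²·∫cos(2x)² dx = 1·π/2 = π/2.
  u² cross terms: 2·(-5)·(2)·∫sin(x)·sin(2x) dx = -20·(0) = 0;  2·(-5)·(1)·∫sin(x)·cos(2x) dx = -10·(-2/3) = 20/3;  2·(2)·(1)·∫sin(2x)·cos(2x) dx = 4·(0) = 0.
  So ∫_0^π u² dx = 25*π/2 + 2*π + π/2 + 0 + 20/3 + 0 = 20/3 + 15*π.
  (u')² squared terms: (-5)²·∫cos(x)² dx = 25·π/2 = 25*π/2;  (-2)²·∫sin(2x)² dx = 4·π/2 = 2*π;  (4)²·∫cos(2x)² dx = 16·π/2 = 8*π.
  (u')² cross terms: 2·(-5)·(-2)·∫cos(x)·sin(2x) dx = 20·(4/3) = 80/3;  2·(-5)·(4)·∫cos(x)·cos(2x) dx = -40·(0) = 0;  2·(-2)·(4)·∫sin(2x)·cos(2x) dx = -16·(0) = 0.
  So ∫_0^π (u')² dx = 25*π/2 + 2*π + 8*π + 80/3 + 0 + 0 = 80/3 + 45*π/2.
||u||_{H^1}^2 = (20/3 + 15*π) + (80/3 + 45*π/2) = 100/3 + 75*π/2.


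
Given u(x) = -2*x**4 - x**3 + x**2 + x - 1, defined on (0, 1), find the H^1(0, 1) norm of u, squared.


||u||_{H^1}^2 = 1091/126

The H^1 norm (squared) on an interval (0, L) is
  ||u||_{H^1}^2 = ∫_0^L u(x)^2 dx + ∫_0^L u'(x)^2 dx.
Compute u'(x) = -8*x**3 - 3*x**2 + 2*x + 1.
Then u(x)^2 = 4*x**8 + 4*x**7 - 3*x**6 - 6*x**5 + 3*x**4 + 4*x**3 - x**2 - 2*x + 1 and u'(x)^2 = 64*x**6 + 48*x**5 - 23*x**4 - 28*x**3 - 2*x**2 + 4*x + 1.
Integrate each monomial from 0 to 1 using ∫_0^1 c·x^n dx = c·1^(n+1)/(n+1):
  ∫_0^1 u(x)^2 dx = ∫_0^1 (4*x^8 + 4*x^7 - 3*x^6 - 6*x^5 + 3*x^4 + 4*x^3 - x^2 - 2*x + 1) dx. Term by term:
    ∫_0^1 4*x^8 dx = 4/9;  ∫_0^1 4*x^7 dx = 1/2;  ∫_0^1 -3*x^6 dx = -3/7;
    ∫_0^1 -6*x^5 dx = -1;  ∫_0^1 3*x^4 dx = 3/5;  ∫_0^1 4*x^3 dx = 1;
    ∫_0^1 -x^2 dx = -1/3;  ∫_0^1 -2*x dx = -1;  ∫_0^1 1 dx = 1.
  Sum: 4/9 + 1/2 − 3/7 − 1 + 3/5 + 1 − 1/3 − 1 + 1 = 493/630.
  ∫_0^1 u'(x)^2 dx = ∫_0^1 (64*x^6 + 48*x^5 - 23*x^4 - 28*x^3 - 2*x^2 + 4*x + 1) dx. Term by term:
    ∫_0^1 64*x^6 dx = 64/7;  ∫_0^1 48*x^5 dx = 8;  ∫_0^1 -23*x^4 dx = -23/5;
    ∫_0^1 -28*x^3 dx = -7;  ∫_0^1 -2*x^2 dx = -2/3;  ∫_0^1 4*x dx = 2;
    ∫_0^1 1 dx = 1.
  Sum: 64/7 + 8 − 23/5 − 7 − 2/3 + 2 + 1 = 827/105.
Adding: ||u||_{H^1}^2 = 493/630 + 827/105 = 1091/126.


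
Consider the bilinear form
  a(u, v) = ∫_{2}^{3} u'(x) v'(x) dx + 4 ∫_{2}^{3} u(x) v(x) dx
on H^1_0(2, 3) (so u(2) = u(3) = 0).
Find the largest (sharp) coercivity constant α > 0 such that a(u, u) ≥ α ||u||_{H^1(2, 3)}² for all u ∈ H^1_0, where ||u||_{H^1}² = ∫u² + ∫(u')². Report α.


α = 1

Coercivity of a(·,·) on H^1_0(2, 3) means a(u, u) ≥ α ||u||_{H^1}² for every u ∈ H^1_0.
The interval has length L = 1, and Poincaré/coercivity depend only on L. Here a(u, u) = ∫(u')² + (4)·∫u².
Here c = 4 ≥ 1, so a(u,u) = ∫(u')² + c∫u² ≥ ∫(u')² + ∫u² = ||u||_{H^1}², i.e. α = 1 works. No larger α is possible: a(u,u) ≥ α||u||_{H^1}² means (1−α)∫(u')² ≥ (α−c)∫u², and for the modes u_n = sin(nπ(x−x₀)/L) (x₀ the left endpoint) one has ∫u_n²/∫(u_n')² = (L/(nπ))² → 0, so a(u_n,u_n)/||u_n||_{H^1}² → 1. Hence the optimal constant is α = 1.
Therefore α = 1.


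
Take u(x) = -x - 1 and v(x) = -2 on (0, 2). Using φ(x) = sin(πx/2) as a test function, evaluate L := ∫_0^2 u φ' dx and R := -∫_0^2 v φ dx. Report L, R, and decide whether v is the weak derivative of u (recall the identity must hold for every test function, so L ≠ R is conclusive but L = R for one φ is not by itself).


LHS = 4/π, RHS = 8/π. No, v is not the weak derivative of u.

u(x) = -x - 1, classical derivative u'(x) = -1.
φ(x) = sin(πx/2), so φ'(x) = π*cos(π*x/2)/2.
Note φ(0) = φ(2) = 0, so the boundary term u·φ vanishes.
LHS = ∫_0^2 u(x) φ'(x) dx = ∫_0^2 (-π*x*cos(π*x/2)/2 - π*cos(π*x/2)/2) dx. Term by term:
  ∫_0^2 -π*cos(π*x/2)/2 dx = 0;  ∫_0^2 -π*x*cos(π*x/2)/2 dx = 4/π.
Sum: 0 + 4/π = 4/π.
So LHS = 4/π.
∫_0^2 v(x) φ(x) dx = ∫_0^2 (-2*sin(π*x/2)) dx. Term by term:
  ∫_0^2 -2*sin(π*x/2) dx = -8/π.
So RHS = -∫_0^2 v(x) φ(x) dx = 8/π.
LHS − RHS = -4/π ≠ 0, so the identity fails.
(For a valid weak derivative the identity must hold for EVERY test function, in particular this one. The failure shows v is NOT the weak derivative of u.)
Correct weak derivative would be u'(x) = -1.


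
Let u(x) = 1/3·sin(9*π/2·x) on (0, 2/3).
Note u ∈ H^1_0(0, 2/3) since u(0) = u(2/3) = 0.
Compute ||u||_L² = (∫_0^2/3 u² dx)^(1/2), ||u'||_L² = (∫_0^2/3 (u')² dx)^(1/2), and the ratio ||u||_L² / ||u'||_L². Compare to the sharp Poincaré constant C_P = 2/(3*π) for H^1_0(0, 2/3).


||u||_L² / ||u'||_L² = 2/(9*π) < C_P = 2/(3*π).

u(x) = 1/3·sin(9*π/2·x), so u'(x) = 3*π*cos(9*π*x/2)/2.
Writing u(x) = A·sin(kπx/L) with A = 1/3 and k = 3, use ∫_0^L sin²(kπx/L) dx = L/2 and ∫_0^L cos²(kπx/L) dx = L/2.
u² = 1/9·sin²(9*π/2·x) and (u')² = 9*π^2/4·cos²(9*π/2·x), and each of sin², cos² integrates to L/2 = 1/3 over (0, 2/3).
∫_0^2/3 u² dx = 1/27, so ||u||_L² = sqrt(3)/9.
∫_0^2/3 (u')² dx = 3*π^2/4, so ||u'||_L² = sqrt(3)*π/2.
Ratio ||u||_L² / ||u'||_L² = 2/(9*π).
Sharp Poincaré constant on H^1_0(0, 2/3) is C_P = L/π = 2/(3*π), achieved by sin(3*π/2·x).
This is the k = 3 harmonic; the ratio L/(kπ) is strictly less than C_P = L/π, consistent with the sharp inequality ||u||_L² ≤ C_P ||u'||_L².


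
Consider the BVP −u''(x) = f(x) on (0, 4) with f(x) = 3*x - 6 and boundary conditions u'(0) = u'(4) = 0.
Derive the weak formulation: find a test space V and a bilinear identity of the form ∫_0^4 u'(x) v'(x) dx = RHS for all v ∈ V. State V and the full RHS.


V = H^1(0, 4) (no boundary constraint on v; u is determined up to an additive constant); weak form: ∫_0^4 u'v' dx = ∫_0^4 (3*x - 6) v dx for all v ∈ V.

Multiply both sides by a test function v and integrate from 0 to 4:
  ∫_0^4 −u''(x) v(x) dx = ∫_0^4 f(x) v(x) dx.
Integrate the LHS by parts once:
  ∫_0^4 −u'' v dx = −[u'(x) v(x)]_0^4 + ∫_0^4 u'(x) v'(x) dx.
Thus ∫_0^4 u'(x) v'(x) dx = ∫_0^4 f(x) v(x) dx + [u'(x) v(x)]_0^4.
Choose V so that boundary terms are either known or forced to vanish.
u has homogeneous Neumann: u'(0) = u'(4) = 0. So [u' v]_0^4 = 0·v(4) − 0·v(0) = 0 for any v; take V = H^1(0, 4).
Weak formulation: find u (satisfying any essential BC) such that ∫_0^4 u'(x) v'(x) dx = ∫_0^4 f v dx for all v ∈ V (homogeneous Neumann, so boundary terms vanish).
Substituting f(x) = 3*x - 6, the right-hand side is ∫_0^4 (3*x - 6) v dx.
Compatibility check (pure Neumann): taking v ≡ 1 ∈ V gives 0 = ∫_0^4 f dx + (0) − (0), i.e. ∫_0^4 f dx must equal u'(0) − u'(4) = 0. Indeed ∫_0^4 (3*x - 6) dx = 0, so the data are compatible. The solution is then unique only up to an additive constant (fix it e.g. by requiring ∫_0^4 u dx = 0).


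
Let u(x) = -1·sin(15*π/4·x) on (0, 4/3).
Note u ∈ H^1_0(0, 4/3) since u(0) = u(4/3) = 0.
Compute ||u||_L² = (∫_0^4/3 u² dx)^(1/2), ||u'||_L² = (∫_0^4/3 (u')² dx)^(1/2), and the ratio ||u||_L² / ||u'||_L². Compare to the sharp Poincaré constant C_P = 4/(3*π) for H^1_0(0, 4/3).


||u||_L² / ||u'||_L² = 4/(15*π) < C_P = 4/(3*π).

u(x) = -1·sin(15*π/4·x), so u'(x) = -15*π*cos(15*π*x/4)/4.
Writing u(x) = A·sin(kπx/L) with A = -1 and k = 5, use ∫_0^L sin²(kπx/L) dx = L/2 and ∫_0^L cos²(kπx/L) dx = L/2.
u² = 1·sin²(15*π/4·x) and (u')² = 225*π^2/16·cos²(15*π/4·x), and each of sin², cos² integrates to L/2 = 2/3 over (0, 4/3).
∫_0^4/3 u² dx = 2/3, so ||u||_L² = sqrt(6)/3.
∫_0^4/3 (u')² dx = 75*π^2/8, so ||u'||_L² = 5*sqrt(6)*π/4.
Ratio ||u||_L² / ||u'||_L² = 4/(15*π).
Sharp Poincaré constant on H^1_0(0, 4/3) is C_P = L/π = 4/(3*π), achieved by sin(3*π/4·x).
This is the k = 5 harmonic; the ratio L/(kπ) is strictly less than C_P = L/π, consistent with the sharp inequality ||u||_L² ≤ C_P ||u'||_L².


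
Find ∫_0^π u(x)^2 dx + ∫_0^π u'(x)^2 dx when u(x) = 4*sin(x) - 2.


||u||_{H^1(0,π)}^2 = -32 + 20*π

u'(x) = 4*cos(x).
Expand u² and (u')² and integrate term by term on (0, π), using: for integers n ≥ 1, ∫_0^π sin²(nx) dx = ∫_0^π cos²(nx) dx = π/2; for n ≠ n', ∫_0^π sin(nx)sin(n'x) dx = ∫_0^π cos(nx)cos(n'x) dx = 0; and by product-to-sum, ∫_0^π sin(nx)cos(n'x) dx = ½∫_0^π [sin((n+n')x) + sin((n−n')x)] dx, which is 0 when n+n' is even and 2n/(n²−n'²) when n+n' is odd (it need not vanish on (0, π)). For the constant mode: ∫_0^π 1 dx = π, ∫_0^π cos(nx) dx = 0, ∫_0^π sin(nx) dx = (1−(−1)^n)/n.
  u² squared terms: (-2)²·∫1 dx = 4·π = 4*π;  (4)²·∫sin(x)² dx = 16·π/2 = 8*π.
  u² cross terms: 2·(-2)·(4)·∫1·sin(x) dx = -16·(2) = -32.
  So ∫_0^π u² dx = 4*π + 8*π − 32 = -32 + 12*π.
  (u')² squared terms: (4)²·∫cos(x)² dx = 16·π/2 = 8*π.
  So ∫_0^π (u')² dx = 8*π.
||u||_{H^1}^2 = (-32 + 12*π) + (8*π) = -32 + 20*π.


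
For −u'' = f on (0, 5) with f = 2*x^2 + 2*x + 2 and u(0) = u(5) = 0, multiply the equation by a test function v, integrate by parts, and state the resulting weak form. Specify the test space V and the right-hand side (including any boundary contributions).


V = H^1_0(0, 5) (so v(0) = v(5) = 0); weak form: ∫_0^5 u'v' dx = ∫_0^5 (2*x^2 + 2*x + 2) v dx for all v ∈ V.

Multiply both sides by a test function v and integrate from 0 to 5:
  ∫_0^5 −u''(x) v(x) dx = ∫_0^5 f(x) v(x) dx.
Integrate the LHS by parts once:
  ∫_0^5 −u'' v dx = −[u'(x) v(x)]_0^5 + ∫_0^5 u'(x) v'(x) dx.
Thus ∫_0^5 u'(x) v'(x) dx = ∫_0^5 f(x) v(x) dx + [u'(x) v(x)]_0^5.
Choose V so that boundary terms are either known or forced to vanish.
u is Dirichlet: u(0) = u(5) = 0. Let V = H^1_0(0, 5); then v(0) = v(5) = 0, and [u' v]_0^5 = 0.
Weak formulation: find u (satisfying any essential BC) such that ∫_0^5 u'(x) v'(x) dx = ∫_0^5 f v dx for all v ∈ V.
Substituting f(x) = 2*x^2 + 2*x + 2, the right-hand side is ∫_0^5 (2*x^2 + 2*x + 2) v dx.


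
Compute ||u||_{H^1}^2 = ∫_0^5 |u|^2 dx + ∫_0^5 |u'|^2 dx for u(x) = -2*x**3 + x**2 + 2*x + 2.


||u||_{H^1}^2 = 1002040/21

The H^1 norm (squared) on an interval (0, L) is
  ||u||_{H^1}^2 = ∫_0^L u(x)^2 dx + ∫_0^L u'(x)^2 dx.
Compute u'(x) = -6*x**2 + 2*x + 2.
Then u(x)^2 = 4*x**6 - 4*x**5 - 7*x**4 - 4*x**3 + 8*x**2 + 8*x + 4 and u'(x)^2 = 36*x**4 - 24*x**3 - 20*x**2 + 8*x + 4.
Integrate each monomial from 0 to 5 using ∫_0^5 c·x^n dx = c·5^(n+1)/(n+1):
  ∫_0^5 u(x)^2 dx = ∫_0^5 (4*x^6 - 4*x^5 - 7*x^4 - 4*x^3 + 8*x^2 + 8*x + 4) dx. Term by term:
    ∫_0^5 4*x^6 dx = 312500/7;  ∫_0^5 -4*x^5 dx = -31250/3;  ∫_0^5 -7*x^4 dx = -4375;
    ∫_0^5 -4*x^3 dx = -625;  ∫_0^5 8*x^2 dx = 1000/3;  ∫_0^5 8*x dx = 100;
    ∫_0^5 4 dx = 20.
  Sum: 312500/7 − 31250/3 − 4375 − 625 + 1000/3 + 100 + 20 = 623270/21.
  ∫_0^5 u'(x)^2 dx = ∫_0^5 (36*x^4 - 24*x^3 - 20*x^2 + 8*x + 4) dx. Term by term:
    ∫_0^5 36*x^4 dx = 22500;  ∫_0^5 -24*x^3 dx = -3750;  ∫_0^5 -20*x^2 dx = -2500/3;
    ∫_0^5 8*x dx = 100;  ∫_0^5 4 dx = 20.
  Sum: 22500 − 3750 − 2500/3 + 100 + 20 = 54110/3.
Adding: ||u||_{H^1}^2 = 623270/21 + 54110/3 = 1002040/21.


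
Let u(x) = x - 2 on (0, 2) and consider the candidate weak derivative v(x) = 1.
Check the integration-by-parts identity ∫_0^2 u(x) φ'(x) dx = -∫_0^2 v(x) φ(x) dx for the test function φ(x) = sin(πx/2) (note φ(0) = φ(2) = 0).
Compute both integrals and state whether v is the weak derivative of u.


LHS = -4/π, RHS = -4/π. Yes, v = u' weakly.

u(x) = x - 2, classical derivative u'(x) = 1.
φ(x) = sin(πx/2), so φ'(x) = π*cos(π*x/2)/2.
Note φ(0) = φ(2) = 0, so the boundary term u·φ vanishes.
LHS = ∫_0^2 u(x) φ'(x) dx = ∫_0^2 (π*x*cos(π*x/2)/2 - π*cos(π*x/2)) dx. Term by term:
  ∫_0^2 -π*cos(π*x/2) dx = 0;  ∫_0^2 π*x*cos(π*x/2)/2 dx = -4/π.
Sum: 0 − 4/π = -4/π.
So LHS = -4/π.
∫_0^2 v(x) φ(x) dx = ∫_0^2 (sin(π*x/2)) dx. Term by term:
  ∫_0^2 sin(π*x/2) dx = 4/π.
So RHS = -∫_0^2 v(x) φ(x) dx = -4/π.
LHS = RHS, so the identity holds for this test φ.
Moreover u is smooth here and v(x) = u'(x) = 1 pointwise, so the identity holds for every test function. Hence v is the weak derivative of u.


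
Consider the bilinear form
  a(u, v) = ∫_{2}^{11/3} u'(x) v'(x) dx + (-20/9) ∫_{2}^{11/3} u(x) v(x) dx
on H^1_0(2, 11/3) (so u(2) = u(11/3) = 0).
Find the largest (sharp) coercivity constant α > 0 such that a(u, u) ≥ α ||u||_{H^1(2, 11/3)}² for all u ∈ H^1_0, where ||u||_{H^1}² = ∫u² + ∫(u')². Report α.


α = (-500 + 81*π^2)/(9*(25 + 9*π^2))

Coercivity of a(·,·) on H^1_0(2, 11/3) means a(u, u) ≥ α ||u||_{H^1}² for every u ∈ H^1_0.
The interval has length L = 5/3, and Poincaré/coercivity depend only on L. Here a(u, u) = ∫(u')² + (-20/9)·∫u².
Here c = -20/9 < 0 with |c| < (π/L)² = 9*π^2/25, so coercivity still holds. The condition a(u,u) ≥ α||u||_{H^1}² reads (1−α)∫(u')² ≥ (α−c)∫u². Any admissible α is ≤ 1 (rapidly oscillating u have ∫u²/∫(u')² → 0), and α = 1 would force 0 ≥ (1−c)∫u², impossible since c < 1; so 1−α > 0. By the sharp Poincaré inequality on H^1_0 of an interval of length L, ∫(u')² ≥ (π/L)²∫u² with equality for the first sine mode sin(π(x−x₀)/L) (x₀ the left endpoint), so the inequality holds for all u iff (1−α)(π/L)² ≥ α − c, i.e. α ≤ ((π/L)² + c)/((π/L)² + 1) = (1 + c(L/π)²)/(1 + (L/π)²). (Direct route, valid since c ≤ 0: Poincaré gives c∫u² ≥ c(L/π)²∫(u')², so a(u,u) ≥ (1 + c(L/π)²)∫(u')², while ||u||_{H^1}² ≤ (1 + (L/π)²)∫(u')²; dividing yields the same α.) With (π/L)² = 9*π^2/25 and c = -20/9, the largest admissible constant is α = ((π/L)² + c)/((π/L)² + 1).
Simplifying, α = (-500 + 81*π^2)/(9*(25 + 9*π^2)).


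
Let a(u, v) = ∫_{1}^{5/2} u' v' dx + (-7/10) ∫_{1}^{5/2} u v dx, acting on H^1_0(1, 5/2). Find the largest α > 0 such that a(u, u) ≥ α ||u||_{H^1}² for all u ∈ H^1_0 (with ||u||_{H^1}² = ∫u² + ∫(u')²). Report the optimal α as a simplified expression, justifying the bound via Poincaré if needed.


α = (-63 + 40*π^2)/(10*(9 + 4*π^2))

Coercivity of a(·,·) on H^1_0(1, 5/2) means a(u, u) ≥ α ||u||_{H^1}² for every u ∈ H^1_0.
The interval has length L = 3/2, and Poincaré/coercivity depend only on L. Here a(u, u) = ∫(u')² + (-7/10)·∫u².
Here c = -7/10 < 0 with |c| < (π/L)² = 4*π^2/9, so coercivity still holds. The condition a(u,u) ≥ α||u||_{H^1}² reads (1−α)∫(u')² ≥ (α−c)∫u². Any admissible α is ≤ 1 (rapidly oscillating u have ∫u²/∫(u')² → 0), and α = 1 would force 0 ≥ (1−c)∫u², impossible since c < 1; so 1−α > 0. By the sharp Poincaré inequality on H^1_0 of an interval of length L, ∫(u')² ≥ (π/L)²∫u² with equality for the first sine mode sin(π(x−x₀)/L) (x₀ the left endpoint), so the inequality holds for all u iff (1−α)(π/L)² ≥ α − c, i.e. α ≤ ((π/L)² + c)/((π/L)² + 1) = (1 + c(L/π)²)/(1 + (L/π)²). (Direct route, valid since c ≤ 0: Poincaré gives c∫u² ≥ c(L/π)²∫(u')², so a(u,u) ≥ (1 + c(L/π)²)∫(u')², while ||u||_{H^1}² ≤ (1 + (L/π)²)∫(u')²; dividing yields the same α.) With (π/L)² = 4*π^2/9 and c = -7/10, the largest admissible constant is α = ((π/L)² + c)/((π/L)² + 1).
Simplifying, α = (-63 + 40*π^2)/(10*(9 + 4*π^2)).


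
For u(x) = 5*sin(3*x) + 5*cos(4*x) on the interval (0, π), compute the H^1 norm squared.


||u||_{H^1(0,π)}^2 = -5100/7 + 675*π/2

u'(x) = -20*sin(4*x) + 15*cos(3*x).
Expand u² and (u')² and integrate term by term on (0, π), using: for integers n ≥ 1, ∫_0^π sin²(nx) dx = ∫_0^π cos²(nx) dx = π/2; for n ≠ n', ∫_0^π sin(nx)sin(n'x) dx = ∫_0^π cos(nx)cos(n'x) dx = 0; and by product-to-sum, ∫_0^π sin(nx)cos(n'x) dx = ½∫_0^π [sin((n+n')x) + sin((n−n')x)] dx, which is 0 when n+n' is even and 2n/(n²−n'²) when n+n' is odd (it need not vanish on (0, π)).
  u² squared terms: (5)²·∫cos(4x)² dx = 25·π/2 = 25*π/2;  (5)²·∫sin(3x)² dx = 25·π/2 = 25*π/2.
  u² cross terms: 2·(5)·(5)·∫cos(4x)·sin(3x) dx = 50·(-6/7) = -300/7.
  So ∫_0^π u² dx = 25*π/2 + 25*π/2 − 300/7 = -300/7 + 25*π.
  (u')² squared terms: (-20)²·∫sin(4x)² dx = 400·π/2 = 200*π;  (15)²·∫cos(3x)² dx = 225·π/2 = 225*π/2.
  (u')² cross terms: 2·(-20)·(15)·∫sin(4x)·cos(3x) dx = -600·(8/7) = -4800/7.
  So ∫_0^π (u')² dx = 200*π + 225*π/2 − 4800/7 = -4800/7 + 625*π/2.
||u||_{H^1}^2 = (-300/7 + 25*π) + (-4800/7 + 625*π/2) = -5100/7 + 675*π/2.


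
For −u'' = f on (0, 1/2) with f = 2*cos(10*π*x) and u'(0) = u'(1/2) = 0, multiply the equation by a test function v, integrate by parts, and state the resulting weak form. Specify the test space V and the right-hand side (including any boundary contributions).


V = H^1(0, 1/2) (no boundary constraint on v; u is determined up to an additive constant); weak form: ∫_0^1/2 u'v' dx = ∫_0^1/2 (2*cos(10*π*x)) v dx for all v ∈ V.

Multiply both sides by a test function v and integrate from 0 to 1/2:
  ∫_0^1/2 −u''(x) v(x) dx = ∫_0^1/2 f(x) v(x) dx.
Integrate the LHS by parts once:
  ∫_0^1/2 −u'' v dx = −[u'(x) v(x)]_0^1/2 + ∫_0^1/2 u'(x) v'(x) dx.
Thus ∫_0^1/2 u'(x) v'(x) dx = ∫_0^1/2 f(x) v(x) dx + [u'(x) v(x)]_0^1/2.
Choose V so that boundary terms are either known or forced to vanish.
u has homogeneous Neumann: u'(0) = u'(1/2) = 0. So [u' v]_0^1/2 = 0·v(1/2) − 0·v(0) = 0 for any v; take V = H^1(0, 1/2).
Weak formulation: find u (satisfying any essential BC) such that ∫_0^1/2 u'(x) v'(x) dx = ∫_0^1/2 f v dx for all v ∈ V (homogeneous Neumann, so boundary terms vanish).
Substituting f(x) = 2*cos(10*π*x), the right-hand side is ∫_0^1/2 (2*cos(10*π*x)) v dx.
Compatibility check (pure Neumann): taking v ≡ 1 ∈ V gives 0 = ∫_0^1/2 f dx + (0) − (0), i.e. ∫_0^1/2 f dx must equal u'(0) − u'(1/2) = 0. Indeed ∫_0^1/2 (2*cos(10*π*x)) dx = 0, so the data are compatible. The solution is then unique only up to an additive constant (fix it e.g. by requiring ∫_0^1/2 u dx = 0).


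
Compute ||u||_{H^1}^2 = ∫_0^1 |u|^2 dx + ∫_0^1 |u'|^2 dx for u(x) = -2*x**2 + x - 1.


||u||_{H^1}^2 = 19/5

The H^1 norm (squared) on an interval (0, L) is
  ||u||_{H^1}^2 = ∫_0^L u(x)^2 dx + ∫_0^L u'(x)^2 dx.
Compute u'(x) = 1 - 4*x.
Then u(x)^2 = 4*x**4 - 4*x**3 + 5*x**2 - 2*x + 1 and u'(x)^2 = 16*x**2 - 8*x + 1.
Integrate each monomial from 0 to 1 using ∫_0^1 c·x^n dx = c·1^(n+1)/(n+1):
  ∫_0^1 u(x)^2 dx = ∫_0^1 (4*x^4 - 4*x^3 + 5*x^2 - 2*x + 1) dx. Term by term:
    ∫_0^1 4*x^4 dx = 4/5;  ∫_0^1 -4*x^3 dx = -1;  ∫_0^1 5*x^2 dx = 5/3;
    ∫_0^1 -2*x dx = -1;  ∫_0^1 1 dx = 1.
  Sum: 4/5 − 1 + 5/3 − 1 + 1 = 22/15.
  ∫_0^1 u'(x)^2 dx = ∫_0^1 (16*x^2 - 8*x + 1) dx. Term by term:
    ∫_0^1 16*x^2 dx = 16/3;  ∫_0^1 -8*x dx = -4;  ∫_0^1 1 dx = 1.
  Sum: 16/3 − 4 + 1 = 7/3.
Adding: ||u||_{H^1}^2 = 22/15 + 7/3 = 19/5.


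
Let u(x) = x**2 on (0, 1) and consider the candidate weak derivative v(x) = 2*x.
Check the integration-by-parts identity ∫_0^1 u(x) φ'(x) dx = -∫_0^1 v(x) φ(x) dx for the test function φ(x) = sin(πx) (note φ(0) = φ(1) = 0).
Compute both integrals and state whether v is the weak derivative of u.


LHS = -2/π, RHS = -2/π. Yes, v = u' weakly.

u(x) = x**2, classical derivative u'(x) = 2*x.
φ(x) = sin(πx), so φ'(x) = π*cos(π*x).
Note φ(0) = φ(1) = 0, so the boundary term u·φ vanishes.
LHS = ∫_0^1 u(x) φ'(x) dx = ∫_0^1 (π*x^2*cos(π*x)) dx. Term by term:
  ∫_0^1 π*x^2*cos(π*x) dx = -2/π.
So LHS = -2/π.
∫_0^1 v(x) φ(x) dx = ∫_0^1 (2*x*sin(π*x)) dx. Term by term:
  ∫_0^1 2*x*sin(π*x) dx = 2/π.
So RHS = -∫_0^1 v(x) φ(x) dx = -2/π.
LHS = RHS, so the identity holds for this test φ.
Moreover u is smooth here and v(x) = u'(x) = 2*x pointwise, so the identity holds for every test function. Hence v is the weak derivative of u.


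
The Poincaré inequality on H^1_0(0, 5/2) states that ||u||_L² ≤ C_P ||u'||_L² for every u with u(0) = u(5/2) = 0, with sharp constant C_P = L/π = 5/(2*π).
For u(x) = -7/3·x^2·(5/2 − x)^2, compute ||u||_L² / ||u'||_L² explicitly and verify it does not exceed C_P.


||u||_L² / ||u'||_L² = 5*sqrt(3)/12 < C_P = 5/(2*π).

u(x) = -7/3·x^2·(5/2 − x)^2, so u'(x) = 7*x*(-8*x^2 + 30*x - 25)/6.
u(x) = -7/3·x^2·(5/2 − x)^2 vanishes at x = 0 and x = 5/2, so u ∈ H^1_0(0, 5/2). Differentiate via the product rule and integrate the resulting polynomials term by term.
  ∫_0^5/2 u² dx = ∫_0^5/2 (49*x^8/9 - 490*x^7/9 + 1225*x^6/6 - 6125*x^5/18 + 30625*x^4/144) dx. Term by term:
    ∫_0^5/2 49*x^8/9 dx = 95703125/41472;  ∫_0^5/2 -490*x^7/9 dx = -95703125/9216;  ∫_0^5/2 1225*x^6/6 dx = 13671875/768;
    ∫_0^5/2 -6125*x^5/18 dx = -95703125/6912;  ∫_0^5/2 30625*x^4/144 dx = 19140625/4608.
  Sum: 95703125/41472 − 95703125/9216 + 13671875/768 − 95703125/6912 + 19140625/4608 = 2734375/82944.
  ∫_0^5/2 (u')² dx = ∫_0^5/2 (784*x^6/9 - 1960*x^5/3 + 15925*x^4/9 - 6125*x^3/3 + 30625*x^2/36) dx. Term by term:
    ∫_0^5/2 784*x^6/9 dx = 546875/72;  ∫_0^5/2 -1960*x^5/3 dx = -3828125/144;  ∫_0^5/2 15925*x^4/9 dx = 9953125/288;
    ∫_0^5/2 -6125*x^3/3 dx = -3828125/192;  ∫_0^5/2 30625*x^2/36 dx = 3828125/864.
  Sum: 546875/72 − 3828125/144 + 9953125/288 − 3828125/192 + 3828125/864 = 109375/1728.
∫_0^5/2 u² dx = 2734375/82944, so ||u||_L² = 625*sqrt(7)/288.
∫_0^5/2 (u')² dx = 109375/1728, so ||u'||_L² = 125*sqrt(21)/72.
Ratio ||u||_L² / ||u'||_L² = 5*sqrt(3)/12.
Sharp Poincaré constant on H^1_0(0, 5/2) is C_P = L/π = 5/(2*π), achieved by sin(2*π/5·x).
A polynomial bump cannot attain the sharp Poincaré constant (only the first sine eigenfunction does), so the ratio is strictly less than C_P, consistent with ||u||_L² ≤ C_P ||u'||_L².


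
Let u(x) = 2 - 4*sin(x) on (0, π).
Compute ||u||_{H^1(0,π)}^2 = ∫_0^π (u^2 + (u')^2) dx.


||u||_{H^1(0,π)}^2 = -32 + 20*π

u'(x) = -4*cos(x).
Expand u² and (u')² and integrate term by term on (0, π), using: for integers n ≥ 1, ∫_0^π sin²(nx) dx = ∫_0^π cos²(nx) dx = π/2; for n ≠ n', ∫_0^π sin(nx)sin(n'x) dx = ∫_0^π cos(nx)cos(n'x) dx = 0; and by product-to-sum, ∫_0^π sin(nx)cos(n'x) dx = ½∫_0^π [sin((n+n')x) + sin((n−n')x)] dx, which is 0 when n+n' is even and 2n/(n²−n'²) when n+n' is odd (it need not vanish on (0, π)). For the constant mode: ∫_0^π 1 dx = π, ∫_0^π cos(nx) dx = 0, ∫_0^π sin(nx) dx = (1−(−1)^n)/n.
  u² squared terms: (2)²·∫1 dx = 4·π = 4*π;  (-4)²·∫sin(x)² dx = 16·π/2 = 8*π.
  u² cross terms: 2·(2)·(-4)·∫1·sin(x) dx = -16·(2) = -32.
  So ∫_0^π u² dx = 4*π + 8*π − 32 = -32 + 12*π.
  (u')² squared terms: (-4)²·∫cos(x)² dx = 16·π/2 = 8*π.
  So ∫_0^π (u')² dx = 8*π.
||u||_{H^1}^2 = (-32 + 12*π) + (8*π) = -32 + 20*π.


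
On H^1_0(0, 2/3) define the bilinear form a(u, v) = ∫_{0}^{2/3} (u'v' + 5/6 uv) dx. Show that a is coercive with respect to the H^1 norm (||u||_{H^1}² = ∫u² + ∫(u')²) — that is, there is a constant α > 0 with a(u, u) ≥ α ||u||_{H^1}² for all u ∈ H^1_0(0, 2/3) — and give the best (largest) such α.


α = (10 + 27*π^2)/(3*(4 + 9*π^2))

Coercivity of a(·,·) on H^1_0(0, 2/3) means a(u, u) ≥ α ||u||_{H^1}² for every u ∈ H^1_0.
The interval has length L = 2/3, and Poincaré/coercivity depend only on L. Here a(u, u) = ∫(u')² + (5/6)·∫u².
Here 0 < c = 5/6 < 1. The condition a(u,u) ≥ α||u||_{H^1}² reads (1−α)∫(u')² ≥ (α−c)∫u². Any admissible α is ≤ 1 (rapidly oscillating u have ∫u²/∫(u')² → 0), and α = 1 would force 0 ≥ (1−c)∫u², impossible since c < 1; so 1−α > 0. By the sharp Poincaré inequality on H^1_0 of an interval of length L, ∫(u')² ≥ (π/L)²∫u² with equality for the first sine mode sin(π(x−x₀)/L) (x₀ the left endpoint), so the inequality holds for all u iff (1−α)(π/L)² ≥ α − c, i.e. α ≤ ((π/L)² + c)/((π/L)² + 1) = (1 + c(L/π)²)/(1 + (L/π)²). With (π/L)² = 9*π^2/4 and c = 5/6, the largest admissible constant is α = ((π/L)² + c)/((π/L)² + 1).
Simplifying, α = (10 + 27*π^2)/(3*(4 + 9*π^2)).


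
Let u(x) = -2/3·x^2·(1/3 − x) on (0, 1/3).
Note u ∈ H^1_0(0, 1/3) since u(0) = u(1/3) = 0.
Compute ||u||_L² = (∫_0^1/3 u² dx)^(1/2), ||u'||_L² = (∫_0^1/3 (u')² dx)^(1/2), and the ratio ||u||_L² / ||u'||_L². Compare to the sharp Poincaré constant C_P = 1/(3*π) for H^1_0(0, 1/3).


||u||_L² / ||u'||_L² = sqrt(14)/42 < C_P = 1/(3*π).

u(x) = -2/3·x^2·(1/3 − x), so u'(x) = 2*x*(9*x - 2)/9.
u(x) = -2/3·x^2·(1/3 − x) vanishes at x = 0 and x = 1/3, so u ∈ H^1_0(0, 1/3). Differentiate via the product rule and integrate the resulting polynomials term by term.
  ∫_0^1/3 u² dx = ∫_0^1/3 (4*x^6/9 - 8*x^5/27 + 4*x^4/81) dx. Term by term:
    ∫_0^1/3 4*x^6/9 dx = 4/137781;  ∫_0^1/3 -8*x^5/27 dx = -4/59049;  ∫_0^1/3 4*x^4/81 dx = 4/98415.
  Sum: 4/137781 − 4/59049 + 4/98415 = 4/2066715.
  ∫_0^1/3 (u')² dx = ∫_0^1/3 (4*x^4 - 16*x^3/9 + 16*x^2/81) dx. Term by term:
    ∫_0^1/3 4*x^4 dx = 4/1215;  ∫_0^1/3 -16*x^3/9 dx = -4/729;  ∫_0^1/3 16*x^2/81 dx = 16/6561.
  Sum: 4/1215 − 4/729 + 16/6561 = 8/32805.
∫_0^1/3 u² dx = 4/2066715, so ||u||_L² = 2*sqrt(35)/8505.
∫_0^1/3 (u')² dx = 8/32805, so ||u'||_L² = 2*sqrt(10)/405.
Ratio ||u||_L² / ||u'||_L² = sqrt(14)/42.
Sharp Poincaré constant on H^1_0(0, 1/3) is C_P = L/π = 1/(3*π), achieved by sin(3*π·x).
A polynomial bump cannot attain the sharp Poincaré constant (only the first sine eigenfunction does), so the ratio is strictly less than C_P, consistent with ||u||_L² ≤ C_P ||u'||_L².


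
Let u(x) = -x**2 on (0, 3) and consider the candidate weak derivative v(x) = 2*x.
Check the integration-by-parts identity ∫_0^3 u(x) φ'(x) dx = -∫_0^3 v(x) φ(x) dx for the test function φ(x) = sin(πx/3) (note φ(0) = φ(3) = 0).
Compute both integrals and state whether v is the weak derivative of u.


LHS = 18/π, RHS = -18/π. No, v is not the weak derivative of u.

u(x) = -x**2, classical derivative u'(x) = -2*x.
φ(x) = sin(πx/3), so φ'(x) = π*cos(π*x/3)/3.
Note φ(0) = φ(3) = 0, so the boundary term u·φ vanishes.
LHS = ∫_0^3 u(x) φ'(x) dx = ∫_0^3 (-π*x^2*cos(π*x/3)/3) dx. Term by term:
  ∫_0^3 -π*x^2*cos(π*x/3)/3 dx = 18/π.
So LHS = 18/π.
∫_0^3 v(x) φ(x) dx = ∫_0^3 (2*x*sin(π*x/3)) dx. Term by term:
  ∫_0^3 2*x*sin(π*x/3) dx = 18/π.
So RHS = -∫_0^3 v(x) φ(x) dx = -18/π.
LHS − RHS = 36/π ≠ 0, so the identity fails.
(For a valid weak derivative the identity must hold for EVERY test function, in particular this one. The failure shows v is NOT the weak derivative of u.)
Correct weak derivative would be u'(x) = -2*x.


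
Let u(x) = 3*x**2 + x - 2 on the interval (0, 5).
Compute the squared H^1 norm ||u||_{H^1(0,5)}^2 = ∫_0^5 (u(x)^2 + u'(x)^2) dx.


||u||_{H^1}^2 = 46375/6

The H^1 norm (squared) on an interval (0, L) is
  ||u||_{H^1}^2 = ∫_0^L u(x)^2 dx + ∫_0^L u'(x)^2 dx.
Compute u'(x) = 6*x + 1.
Then u(x)^2 = 9*x**4 + 6*x**3 - 11*x**2 - 4*x + 4 and u'(x)^2 = 36*x**2 + 12*x + 1.
Integrate each monomial from 0 to 5 using ∫_0^5 c·x^n dx = c·5^(n+1)/(n+1):
  ∫_0^5 u(x)^2 dx = ∫_0^5 (9*x^4 + 6*x^3 - 11*x^2 - 4*x + 4) dx. Term by term:
    ∫_0^5 9*x^4 dx = 5625;  ∫_0^5 6*x^3 dx = 1875/2;  ∫_0^5 -11*x^2 dx = -1375/3;
    ∫_0^5 -4*x dx = -50;  ∫_0^5 4 dx = 20.
  Sum: 5625 + 1875/2 − 1375/3 − 50 + 20 = 36445/6.
  ∫_0^5 u'(x)^2 dx = ∫_0^5 (36*x^2 + 12*x + 1) dx. Term by term:
    ∫_0^5 36*x^2 dx = 1500;  ∫_0^5 12*x dx = 150;  ∫_0^5 1 dx = 5.
  Sum: 1500 + 150 + 5 = 1655.
Adding: ||u||_{H^1}^2 = 36445/6 + 1655 = 46375/6.


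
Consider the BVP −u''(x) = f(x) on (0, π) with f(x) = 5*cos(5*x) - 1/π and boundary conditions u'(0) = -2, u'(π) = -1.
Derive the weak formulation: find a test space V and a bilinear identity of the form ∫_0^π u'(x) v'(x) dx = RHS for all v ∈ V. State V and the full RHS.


V = H^1(0, π) (v unrestricted at boundary; u is determined up to an additive constant); weak form: ∫_0^π u'v' dx = ∫_0^π (5*cos(5*x) - 1/π) v dx − v(π) + 2·v(0) for all v ∈ V.

Multiply both sides by a test function v and integrate from 0 to π:
  ∫_0^π −u''(x) v(x) dx = ∫_0^π f(x) v(x) dx.
Integrate the LHS by parts once:
  ∫_0^π −u'' v dx = −[u'(x) v(x)]_0^π + ∫_0^π u'(x) v'(x) dx.
Thus ∫_0^π u'(x) v'(x) dx = ∫_0^π f(x) v(x) dx + [u'(x) v(x)]_0^π.
Choose V so that boundary terms are either known or forced to vanish.
u has inhomogeneous Neumann u'(0) = -2, u'(π) = -1. [u' v]_0^π = (-1)·v(π) − (-2)·v(0) = − v(π) + 2·v(0). Take V = H^1(0, π); boundary term becomes part of RHS.
Weak formulation: find u (satisfying any essential BC) such that ∫_0^π u'(x) v'(x) dx = ∫_0^π f v dx − v(π) + 2·v(0) for all v ∈ V (Neumann data are natural BCs: they enter the RHS as boundary terms).
Substituting f(x) = 5*cos(5*x) - 1/π, the right-hand side is ∫_0^π (5*cos(5*x) - 1/π) v dx − v(π) + 2·v(0).
Compatibility check (pure Neumann): taking v ≡ 1 ∈ V gives 0 = ∫_0^π f dx + (-1) − (-2), i.e. ∫_0^π f dx must equal u'(0) − u'(π) = -1. Indeed ∫_0^π (5*cos(5*x) - 1/π) dx = -1, so the data are compatible. The solution is then unique only up to an additive constant (fix it e.g. by requiring ∫_0^π u dx = 0).
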